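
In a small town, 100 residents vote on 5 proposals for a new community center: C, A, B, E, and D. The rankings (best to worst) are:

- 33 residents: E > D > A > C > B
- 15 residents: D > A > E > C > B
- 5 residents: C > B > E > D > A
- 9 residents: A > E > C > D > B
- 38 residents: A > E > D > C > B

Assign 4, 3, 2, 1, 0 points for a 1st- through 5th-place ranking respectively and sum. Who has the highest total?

E

C: 33·1 + 15·1 + 5·4 + 9·2 + 38·1 = 124
A: 33·2 + 15·3 + 5·0 + 9·4 + 38·4 = 299
B: 33·0 + 15·0 + 5·3 + 9·0 + 38·0 = 15
E: 33·4 + 15·2 + 5·2 + 9·3 + 38·3 = 313
D: 33·3 + 15·4 + 5·1 + 9·1 + 38·2 = 249
E has the highest Borda score (313).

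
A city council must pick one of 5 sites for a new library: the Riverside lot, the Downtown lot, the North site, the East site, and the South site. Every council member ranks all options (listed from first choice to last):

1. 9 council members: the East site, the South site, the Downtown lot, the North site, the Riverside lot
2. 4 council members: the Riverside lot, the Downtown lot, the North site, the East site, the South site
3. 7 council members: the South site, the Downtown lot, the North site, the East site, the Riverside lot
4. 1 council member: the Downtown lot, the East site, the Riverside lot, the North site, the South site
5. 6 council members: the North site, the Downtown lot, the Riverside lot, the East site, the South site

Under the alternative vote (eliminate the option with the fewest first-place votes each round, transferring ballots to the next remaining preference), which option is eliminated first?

Round 1: the Riverside lot 4, the Downtown lot 1, the North site 6, the East site 9, the South site 7. Eliminate the Downtown lot.

the Downtown lot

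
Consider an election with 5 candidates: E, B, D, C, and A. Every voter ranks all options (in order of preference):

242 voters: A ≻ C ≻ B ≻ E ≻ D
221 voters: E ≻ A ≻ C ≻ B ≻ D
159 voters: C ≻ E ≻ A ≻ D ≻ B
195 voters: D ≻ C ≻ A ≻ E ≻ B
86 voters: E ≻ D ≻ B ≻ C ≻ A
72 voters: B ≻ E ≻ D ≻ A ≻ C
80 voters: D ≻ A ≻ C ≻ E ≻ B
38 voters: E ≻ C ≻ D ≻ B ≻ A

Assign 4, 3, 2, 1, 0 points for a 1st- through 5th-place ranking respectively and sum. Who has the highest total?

E: 242·1 + 221·4 + 159·3 + 195·1 + 86·4 + 72·3 + 80·1 + 38·4 = 2590
B: 242·2 + 221·1 + 159·0 + 195·0 + 86·2 + 72·4 + 80·0 + 38·1 = 1203
D: 242·0 + 221·0 + 159·1 + 195·4 + 86·3 + 72·2 + 80·4 + 38·2 = 1737
C: 242·3 + 221·2 + 159·4 + 195·3 + 86·1 + 72·0 + 80·2 + 38·3 = 2749
A: 242·4 + 221·3 + 159·2 + 195·2 + 86·0 + 72·1 + 80·3 + 38·0 = 2651
C has the highest Borda score (2749).

C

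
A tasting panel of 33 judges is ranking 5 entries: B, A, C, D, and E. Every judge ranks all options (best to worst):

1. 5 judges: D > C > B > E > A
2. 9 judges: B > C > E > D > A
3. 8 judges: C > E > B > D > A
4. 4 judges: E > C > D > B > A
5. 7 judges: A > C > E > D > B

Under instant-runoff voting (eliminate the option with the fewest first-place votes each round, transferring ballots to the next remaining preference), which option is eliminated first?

E

Round 1: B 9, A 7, C 8, D 5, E 4. Eliminate E.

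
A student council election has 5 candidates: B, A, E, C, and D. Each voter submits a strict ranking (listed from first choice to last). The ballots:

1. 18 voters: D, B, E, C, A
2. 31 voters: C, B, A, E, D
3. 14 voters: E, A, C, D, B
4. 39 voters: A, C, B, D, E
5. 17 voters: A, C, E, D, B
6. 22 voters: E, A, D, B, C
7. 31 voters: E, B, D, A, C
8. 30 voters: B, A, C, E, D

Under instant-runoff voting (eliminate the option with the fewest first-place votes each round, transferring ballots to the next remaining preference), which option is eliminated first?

D

Round 1: B 30, A 56, E 67, C 31, D 18. Eliminate D.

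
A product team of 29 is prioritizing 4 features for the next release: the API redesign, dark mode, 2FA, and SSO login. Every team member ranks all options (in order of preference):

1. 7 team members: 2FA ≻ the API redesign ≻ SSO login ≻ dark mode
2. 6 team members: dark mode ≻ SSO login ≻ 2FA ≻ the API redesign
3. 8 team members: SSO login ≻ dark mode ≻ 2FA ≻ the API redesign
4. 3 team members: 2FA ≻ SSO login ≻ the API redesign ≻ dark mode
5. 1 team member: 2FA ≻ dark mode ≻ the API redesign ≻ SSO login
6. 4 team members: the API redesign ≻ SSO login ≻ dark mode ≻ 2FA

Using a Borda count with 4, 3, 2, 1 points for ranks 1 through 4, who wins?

SSO login

the API redesign: 7·3 + 6·1 + 8·1 + 3·2 + 1·2 + 4·4 = 59
dark mode: 7·1 + 6·4 + 8·3 + 3·1 + 1·3 + 4·2 = 69
2FA: 7·4 + 6·2 + 8·2 + 3·4 + 1·4 + 4·1 = 76
SSO login: 7·2 + 6·3 + 8·4 + 3·3 + 1·1 + 4·3 = 86
SSO login has the highest Borda score (86).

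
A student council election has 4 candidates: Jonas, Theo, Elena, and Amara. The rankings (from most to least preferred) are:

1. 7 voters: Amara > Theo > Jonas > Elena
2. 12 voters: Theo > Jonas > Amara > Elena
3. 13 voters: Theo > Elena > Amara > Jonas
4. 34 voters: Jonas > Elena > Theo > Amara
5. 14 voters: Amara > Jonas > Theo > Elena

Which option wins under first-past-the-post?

Jonas

First-place votes: Jonas 34, Theo 25, Elena 0, Amara 21.
Jonas has the most first-place votes.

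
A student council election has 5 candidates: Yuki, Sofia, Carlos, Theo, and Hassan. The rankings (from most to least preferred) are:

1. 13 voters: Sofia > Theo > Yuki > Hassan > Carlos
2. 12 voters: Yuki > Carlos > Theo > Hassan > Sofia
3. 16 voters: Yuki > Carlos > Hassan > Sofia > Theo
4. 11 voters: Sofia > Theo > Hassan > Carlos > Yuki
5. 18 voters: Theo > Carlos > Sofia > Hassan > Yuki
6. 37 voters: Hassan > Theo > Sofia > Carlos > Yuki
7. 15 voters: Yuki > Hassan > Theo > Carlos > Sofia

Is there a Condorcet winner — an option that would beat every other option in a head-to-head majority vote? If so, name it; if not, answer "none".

Hassan vs Yuki: 66–56 for Hassan.
Hassan vs Sofia: 80–42 for Hassan.
Hassan vs Carlos: 76–46 for Hassan.
Hassan vs Theo: 68–54 for Hassan.
Hassan beats every other option head-to-head.

Hassan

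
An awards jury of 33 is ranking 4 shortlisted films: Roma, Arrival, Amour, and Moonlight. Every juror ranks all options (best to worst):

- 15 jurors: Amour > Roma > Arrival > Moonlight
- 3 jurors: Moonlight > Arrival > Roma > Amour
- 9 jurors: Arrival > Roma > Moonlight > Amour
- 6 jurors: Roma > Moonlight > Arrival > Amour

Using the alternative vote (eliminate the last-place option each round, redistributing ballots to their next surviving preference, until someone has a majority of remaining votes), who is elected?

Arrival

Round 1: Roma 6, Arrival 9, Amour 15, Moonlight 3. Eliminate Moonlight.
Round 2: Roma 6, Arrival 12, Amour 15. Eliminate Roma.
Round 3: Arrival 18, Amour 15. Arrival has a majority.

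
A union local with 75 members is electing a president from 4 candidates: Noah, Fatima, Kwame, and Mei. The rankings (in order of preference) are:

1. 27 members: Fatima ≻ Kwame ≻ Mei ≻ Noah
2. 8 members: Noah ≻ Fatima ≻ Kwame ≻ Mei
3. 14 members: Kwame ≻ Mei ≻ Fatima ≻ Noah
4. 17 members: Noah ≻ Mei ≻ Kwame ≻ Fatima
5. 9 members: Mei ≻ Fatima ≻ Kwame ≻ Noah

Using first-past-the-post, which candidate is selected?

Fatima

First-place votes: Noah 25, Fatima 27, Kwame 14, Mei 9.
Fatima has the most first-place votes.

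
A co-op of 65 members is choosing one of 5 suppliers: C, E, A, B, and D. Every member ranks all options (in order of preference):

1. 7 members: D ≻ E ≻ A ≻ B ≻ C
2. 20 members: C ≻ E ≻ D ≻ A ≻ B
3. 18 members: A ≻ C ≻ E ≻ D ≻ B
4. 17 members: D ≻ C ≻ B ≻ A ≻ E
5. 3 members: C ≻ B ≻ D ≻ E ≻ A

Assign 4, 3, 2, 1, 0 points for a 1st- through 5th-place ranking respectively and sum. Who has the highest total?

C: 7·0 + 20·4 + 18·3 + 17·3 + 3·4 = 197
E: 7·3 + 20·3 + 18·2 + 17·0 + 3·1 = 120
A: 7·2 + 20·1 + 18·4 + 17·1 + 3·0 = 123
B: 7·1 + 20·0 + 18·0 + 17·2 + 3·3 = 50
D: 7·4 + 20·2 + 18·1 + 17·4 + 3·2 = 160
C has the highest Borda score (197).

C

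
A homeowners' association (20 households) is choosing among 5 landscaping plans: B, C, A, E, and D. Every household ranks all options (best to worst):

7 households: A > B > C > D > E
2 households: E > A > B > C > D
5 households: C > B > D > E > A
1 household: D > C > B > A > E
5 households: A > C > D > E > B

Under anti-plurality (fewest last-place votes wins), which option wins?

Last-place votes: B 5, C 0, A 5, E 8, D 2.
C is ranked last by the fewest voters, so C wins.

C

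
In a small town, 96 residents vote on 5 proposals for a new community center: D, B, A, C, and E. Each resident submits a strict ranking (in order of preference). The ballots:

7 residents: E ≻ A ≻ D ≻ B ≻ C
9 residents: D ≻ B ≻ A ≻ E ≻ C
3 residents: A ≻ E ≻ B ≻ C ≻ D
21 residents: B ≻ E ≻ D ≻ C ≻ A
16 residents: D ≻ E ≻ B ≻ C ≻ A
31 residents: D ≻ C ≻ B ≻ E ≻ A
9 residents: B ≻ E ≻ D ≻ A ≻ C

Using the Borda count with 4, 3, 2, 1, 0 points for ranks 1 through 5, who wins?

D: 7·2 + 9·4 + 3·0 + 21·2 + 16·4 + 31·4 + 9·2 = 298
B: 7·1 + 9·3 + 3·2 + 21·4 + 16·2 + 31·2 + 9·4 = 254
A: 7·3 + 9·2 + 3·4 + 21·0 + 16·0 + 31·0 + 9·1 = 60
C: 7·0 + 9·0 + 3·1 + 21·1 + 16·1 + 31·3 + 9·0 = 133
E: 7·4 + 9·1 + 3·3 + 21·3 + 16·3 + 31·1 + 9·3 = 215
D has the highest Borda score (298).

D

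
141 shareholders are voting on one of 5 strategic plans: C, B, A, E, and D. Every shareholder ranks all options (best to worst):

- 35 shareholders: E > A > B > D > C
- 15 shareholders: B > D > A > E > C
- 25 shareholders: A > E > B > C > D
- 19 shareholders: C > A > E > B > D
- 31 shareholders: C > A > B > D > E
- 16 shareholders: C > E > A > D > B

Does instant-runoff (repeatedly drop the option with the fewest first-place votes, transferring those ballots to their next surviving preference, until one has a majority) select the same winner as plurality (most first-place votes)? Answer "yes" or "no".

Instant-runoff — R1 C 66, B 15, A 25, E 35, D 0 (D out); R2 C 66, B 15, A 25, E 35 (B out); R3 C 66, A 40, E 35 (E out); R4 C 66, A 75 (A winner). Winner: A.
Plurality — first-place votes: C 66, B 15, A 25, E 35, D 0. Winner: C.
The two methods disagree.

no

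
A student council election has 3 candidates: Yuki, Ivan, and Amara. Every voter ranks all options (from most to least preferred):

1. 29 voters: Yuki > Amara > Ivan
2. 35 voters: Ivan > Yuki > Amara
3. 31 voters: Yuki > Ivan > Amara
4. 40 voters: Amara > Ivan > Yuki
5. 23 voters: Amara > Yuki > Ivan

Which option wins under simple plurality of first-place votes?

First-place votes: Yuki 60, Ivan 35, Amara 63.
Amara has the most first-place votes.

Amara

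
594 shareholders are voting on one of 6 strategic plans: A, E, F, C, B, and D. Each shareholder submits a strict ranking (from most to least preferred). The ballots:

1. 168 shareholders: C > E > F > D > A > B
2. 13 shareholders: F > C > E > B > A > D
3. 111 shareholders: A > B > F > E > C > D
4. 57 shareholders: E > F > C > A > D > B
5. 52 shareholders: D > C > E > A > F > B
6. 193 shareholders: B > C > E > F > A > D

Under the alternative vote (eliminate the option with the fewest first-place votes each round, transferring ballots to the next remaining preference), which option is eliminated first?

Round 1: A 111, E 57, F 13, C 168, B 193, D 52. Eliminate F.

F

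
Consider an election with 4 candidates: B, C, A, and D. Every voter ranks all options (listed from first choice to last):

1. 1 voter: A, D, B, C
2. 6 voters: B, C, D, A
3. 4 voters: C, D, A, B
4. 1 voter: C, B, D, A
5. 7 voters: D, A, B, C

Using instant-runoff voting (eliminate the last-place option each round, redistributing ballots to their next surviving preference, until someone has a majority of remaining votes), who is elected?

Round 1: B 6, C 5, A 1, D 7. Eliminate A.
Round 2: B 6, C 5, D 8. Eliminate C.
Round 3: B 7, D 12. D has a majority.

D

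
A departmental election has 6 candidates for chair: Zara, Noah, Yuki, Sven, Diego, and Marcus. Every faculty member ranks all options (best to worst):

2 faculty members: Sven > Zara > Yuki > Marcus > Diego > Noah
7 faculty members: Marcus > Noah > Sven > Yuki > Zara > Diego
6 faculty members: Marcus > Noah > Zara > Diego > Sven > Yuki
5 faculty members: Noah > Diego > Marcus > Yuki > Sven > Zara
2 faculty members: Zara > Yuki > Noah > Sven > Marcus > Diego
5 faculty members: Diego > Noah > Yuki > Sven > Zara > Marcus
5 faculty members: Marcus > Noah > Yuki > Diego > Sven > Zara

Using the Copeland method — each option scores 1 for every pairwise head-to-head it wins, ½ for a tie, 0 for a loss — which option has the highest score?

Zara: beats Diego; loses to Noah, Yuki, Sven, and Marcus → score 1.
Noah: beats Zara, Yuki, Sven, and Diego; loses to Marcus → score 4.
Yuki: beats Zara and Sven; ties Diego; loses to Noah and Marcus → score 2.5.
Sven: beats Zara; loses to Noah, Yuki, Diego, and Marcus → score 1.
Diego: beats Sven; ties Yuki; loses to Zara, Noah, and Marcus → score 1.5.
Marcus: beats Zara, Noah, Yuki, Sven, and Diego → score 5.
Marcus has the best pairwise record.

Marcus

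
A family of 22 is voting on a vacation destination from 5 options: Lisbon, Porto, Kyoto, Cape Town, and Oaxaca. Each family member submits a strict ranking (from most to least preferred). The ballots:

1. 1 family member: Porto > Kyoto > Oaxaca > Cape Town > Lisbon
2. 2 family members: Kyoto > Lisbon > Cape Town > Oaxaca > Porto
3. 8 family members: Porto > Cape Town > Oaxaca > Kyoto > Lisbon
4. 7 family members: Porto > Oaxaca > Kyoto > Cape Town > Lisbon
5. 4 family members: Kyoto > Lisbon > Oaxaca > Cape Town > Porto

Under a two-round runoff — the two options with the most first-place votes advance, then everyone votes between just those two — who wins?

Porto

Round 1 first-place votes: Lisbon 0, Porto 16, Kyoto 6, Cape Town 0, Oaxaca 0.
Porto and Kyoto advance.
Runoff: Porto is preferred to Kyoto by 16 voters; Kyoto by 6.
Porto wins the runoff.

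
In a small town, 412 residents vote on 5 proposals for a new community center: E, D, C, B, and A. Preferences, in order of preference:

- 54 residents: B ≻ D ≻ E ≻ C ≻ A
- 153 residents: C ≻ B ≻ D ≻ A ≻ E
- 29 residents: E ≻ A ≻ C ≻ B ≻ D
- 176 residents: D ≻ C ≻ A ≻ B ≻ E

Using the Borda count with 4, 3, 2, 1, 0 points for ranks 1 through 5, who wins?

E: 54·2 + 153·0 + 29·4 + 176·0 = 224
D: 54·3 + 153·2 + 29·0 + 176·4 = 1172
C: 54·1 + 153·4 + 29·2 + 176·3 = 1252
B: 54·4 + 153·3 + 29·1 + 176·1 = 880
A: 54·0 + 153·1 + 29·3 + 176·2 = 592
C has the highest Borda score (1252).

C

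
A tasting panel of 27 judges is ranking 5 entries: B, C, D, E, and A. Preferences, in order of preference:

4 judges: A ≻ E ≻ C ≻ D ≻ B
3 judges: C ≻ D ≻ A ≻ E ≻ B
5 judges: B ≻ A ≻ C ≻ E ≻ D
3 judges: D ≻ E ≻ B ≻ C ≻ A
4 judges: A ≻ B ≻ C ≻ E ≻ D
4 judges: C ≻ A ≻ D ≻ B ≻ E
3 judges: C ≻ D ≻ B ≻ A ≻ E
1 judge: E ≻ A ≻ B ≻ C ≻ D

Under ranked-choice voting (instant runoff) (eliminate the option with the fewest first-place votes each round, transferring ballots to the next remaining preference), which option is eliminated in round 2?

Round 1: B 5, C 10, D 3, E 1, A 8. Eliminate E.
Round 2: B 5, C 10, D 3, A 9. Eliminate D.

D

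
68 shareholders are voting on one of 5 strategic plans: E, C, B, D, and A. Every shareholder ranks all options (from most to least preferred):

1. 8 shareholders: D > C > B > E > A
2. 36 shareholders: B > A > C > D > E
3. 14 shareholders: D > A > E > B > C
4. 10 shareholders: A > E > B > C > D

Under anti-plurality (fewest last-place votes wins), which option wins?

Last-place votes: E 36, C 14, B 0, D 10, A 8.
B is ranked last by the fewest voters, so B wins.

B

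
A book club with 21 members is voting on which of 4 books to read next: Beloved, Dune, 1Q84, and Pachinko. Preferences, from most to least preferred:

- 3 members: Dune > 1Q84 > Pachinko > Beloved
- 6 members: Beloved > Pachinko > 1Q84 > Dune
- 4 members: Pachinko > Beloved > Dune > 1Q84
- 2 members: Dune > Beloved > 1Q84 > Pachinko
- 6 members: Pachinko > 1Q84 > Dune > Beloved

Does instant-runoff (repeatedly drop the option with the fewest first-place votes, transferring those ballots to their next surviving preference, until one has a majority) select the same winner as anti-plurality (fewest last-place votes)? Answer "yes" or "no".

yes

Instant-runoff — R1 Beloved 6, Dune 5, 1Q84 0, Pachinko 10 (1Q84 out); R2 Beloved 6, Dune 5, Pachinko 10 (Dune out); R3 Beloved 8, Pachinko 13 (Pachinko winner). Winner: Pachinko.
Anti-plurality — last-place votes: Beloved 9, Dune 6, 1Q84 4, Pachinko 2. Winner: Pachinko.
The two methods agree.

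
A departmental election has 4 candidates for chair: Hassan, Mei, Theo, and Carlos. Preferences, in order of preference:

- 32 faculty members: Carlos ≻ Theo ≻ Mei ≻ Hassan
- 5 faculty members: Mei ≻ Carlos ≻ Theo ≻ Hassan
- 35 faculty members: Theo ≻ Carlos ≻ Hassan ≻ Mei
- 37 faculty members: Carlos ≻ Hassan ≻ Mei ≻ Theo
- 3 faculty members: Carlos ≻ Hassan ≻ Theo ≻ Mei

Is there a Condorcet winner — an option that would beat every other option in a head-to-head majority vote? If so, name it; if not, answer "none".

Carlos

Carlos vs Hassan: 112–0 for Carlos.
Carlos vs Mei: 107–5 for Carlos.
Carlos vs Theo: 77–35 for Carlos.
Carlos beats every other option head-to-head.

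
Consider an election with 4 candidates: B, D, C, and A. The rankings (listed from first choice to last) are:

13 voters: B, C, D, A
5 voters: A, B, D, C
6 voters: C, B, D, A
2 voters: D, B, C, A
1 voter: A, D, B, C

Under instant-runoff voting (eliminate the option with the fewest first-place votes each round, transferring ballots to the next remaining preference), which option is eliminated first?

D

Round 1: B 13, D 2, C 6, A 6. Eliminate D.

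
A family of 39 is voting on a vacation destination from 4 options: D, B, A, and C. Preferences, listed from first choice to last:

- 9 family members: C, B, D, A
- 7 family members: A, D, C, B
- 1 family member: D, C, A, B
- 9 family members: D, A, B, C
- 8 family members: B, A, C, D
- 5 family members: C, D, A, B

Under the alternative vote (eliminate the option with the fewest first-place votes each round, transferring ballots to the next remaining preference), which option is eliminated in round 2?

Round 1: D 10, B 8, A 7, C 14. Eliminate A.
Round 2: D 17, B 8, C 14. Eliminate B.

B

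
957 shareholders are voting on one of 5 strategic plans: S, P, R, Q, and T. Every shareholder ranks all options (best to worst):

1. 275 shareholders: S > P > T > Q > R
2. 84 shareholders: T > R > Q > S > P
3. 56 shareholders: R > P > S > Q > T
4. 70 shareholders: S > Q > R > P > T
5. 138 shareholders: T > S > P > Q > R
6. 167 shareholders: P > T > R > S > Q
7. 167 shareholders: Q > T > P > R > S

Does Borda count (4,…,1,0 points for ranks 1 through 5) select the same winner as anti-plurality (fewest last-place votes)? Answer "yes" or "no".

no

Borda — scores: S 2157, P 2341, R 1117, Q 1515, T 2440. Winner: T.
Anti-plurality — last-place votes: S 167, P 84, R 413, Q 167, T 126. Winner: P.
The two methods disagree.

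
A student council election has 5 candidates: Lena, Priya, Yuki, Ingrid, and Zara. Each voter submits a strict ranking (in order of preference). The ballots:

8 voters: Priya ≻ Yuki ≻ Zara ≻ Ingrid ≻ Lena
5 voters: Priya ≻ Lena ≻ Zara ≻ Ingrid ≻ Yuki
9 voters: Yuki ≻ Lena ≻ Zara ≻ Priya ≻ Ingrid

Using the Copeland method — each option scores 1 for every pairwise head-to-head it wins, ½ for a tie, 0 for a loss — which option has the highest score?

Priya

Lena: beats Ingrid and Zara; loses to Priya and Yuki → score 2.
Priya: beats Lena, Yuki, Ingrid, and Zara → score 4.
Yuki: beats Lena, Ingrid, and Zara; loses to Priya → score 3.
Ingrid: loses to Lena, Priya, Yuki, and Zara → score 0.
Zara: beats Ingrid; loses to Lena, Priya, and Yuki → score 1.
Priya has the best pairwise record.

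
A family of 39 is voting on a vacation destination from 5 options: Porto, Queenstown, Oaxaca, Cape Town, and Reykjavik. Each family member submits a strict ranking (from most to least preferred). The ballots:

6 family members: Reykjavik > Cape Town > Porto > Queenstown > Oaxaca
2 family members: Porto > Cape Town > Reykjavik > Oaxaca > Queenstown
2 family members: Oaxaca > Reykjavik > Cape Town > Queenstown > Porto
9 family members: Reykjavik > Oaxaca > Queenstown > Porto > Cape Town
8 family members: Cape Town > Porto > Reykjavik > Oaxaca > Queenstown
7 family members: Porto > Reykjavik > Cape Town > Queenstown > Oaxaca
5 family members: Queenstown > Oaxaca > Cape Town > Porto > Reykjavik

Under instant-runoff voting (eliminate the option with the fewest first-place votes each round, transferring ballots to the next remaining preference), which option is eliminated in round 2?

Round 1: Porto 9, Queenstown 5, Oaxaca 2, Cape Town 8, Reykjavik 15. Eliminate Oaxaca.
Round 2: Porto 9, Queenstown 5, Cape Town 8, Reykjavik 17. Eliminate Queenstown.

Queenstown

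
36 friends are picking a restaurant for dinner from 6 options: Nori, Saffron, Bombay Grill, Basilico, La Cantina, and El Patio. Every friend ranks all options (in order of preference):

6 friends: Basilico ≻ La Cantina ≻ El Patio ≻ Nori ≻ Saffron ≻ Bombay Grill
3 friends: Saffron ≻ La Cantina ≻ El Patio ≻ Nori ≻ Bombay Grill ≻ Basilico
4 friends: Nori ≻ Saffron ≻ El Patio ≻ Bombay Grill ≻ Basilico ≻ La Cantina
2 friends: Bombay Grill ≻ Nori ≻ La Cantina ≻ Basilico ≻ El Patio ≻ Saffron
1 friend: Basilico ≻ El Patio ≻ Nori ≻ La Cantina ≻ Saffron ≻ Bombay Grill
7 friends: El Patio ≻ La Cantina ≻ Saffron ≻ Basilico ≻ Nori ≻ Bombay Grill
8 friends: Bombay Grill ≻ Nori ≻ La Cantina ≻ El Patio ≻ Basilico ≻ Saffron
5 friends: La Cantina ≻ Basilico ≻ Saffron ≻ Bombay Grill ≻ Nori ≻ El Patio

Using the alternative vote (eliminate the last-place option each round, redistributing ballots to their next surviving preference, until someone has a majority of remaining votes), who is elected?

Round 1: Nori 4, Saffron 3, Bombay Grill 10, Basilico 7, La Cantina 5, El Patio 7. Eliminate Saffron.
Round 2: Nori 4, Bombay Grill 10, Basilico 7, La Cantina 8, El Patio 7. Eliminate Nori.
Round 3: Bombay Grill 10, Basilico 7, La Cantina 8, El Patio 11. Eliminate Basilico.
Round 4: Bombay Grill 10, La Cantina 14, El Patio 12. Eliminate Bombay Grill.
Round 5: La Cantina 24, El Patio 12. La Cantina has a majority.

La Cantina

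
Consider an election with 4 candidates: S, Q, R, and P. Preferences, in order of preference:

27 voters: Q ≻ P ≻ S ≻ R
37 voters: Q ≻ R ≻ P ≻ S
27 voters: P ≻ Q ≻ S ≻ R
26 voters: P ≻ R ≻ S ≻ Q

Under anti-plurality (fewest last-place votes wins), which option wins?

Last-place votes: S 37, Q 26, R 54, P 0.
P is ranked last by the fewest voters, so P wins.

P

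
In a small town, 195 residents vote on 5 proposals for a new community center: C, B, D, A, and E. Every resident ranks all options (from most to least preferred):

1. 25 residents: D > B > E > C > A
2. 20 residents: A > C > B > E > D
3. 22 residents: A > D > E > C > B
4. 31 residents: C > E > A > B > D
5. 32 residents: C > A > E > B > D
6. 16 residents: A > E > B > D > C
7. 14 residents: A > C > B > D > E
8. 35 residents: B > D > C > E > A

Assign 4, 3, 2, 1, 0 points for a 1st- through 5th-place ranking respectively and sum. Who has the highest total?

C

C: 25·1 + 20·3 + 22·1 + 31·4 + 32·4 + 16·0 + 14·3 + 35·2 = 471
B: 25·3 + 20·2 + 22·0 + 31·1 + 32·1 + 16·2 + 14·2 + 35·4 = 378
D: 25·4 + 20·0 + 22·3 + 31·0 + 32·0 + 16·1 + 14·1 + 35·3 = 301
A: 25·0 + 20·4 + 22·4 + 31·2 + 32·3 + 16·4 + 14·4 + 35·0 = 446
E: 25·2 + 20·1 + 22·2 + 31·3 + 32·2 + 16·3 + 14·0 + 35·1 = 354
C has the highest Borda score (471).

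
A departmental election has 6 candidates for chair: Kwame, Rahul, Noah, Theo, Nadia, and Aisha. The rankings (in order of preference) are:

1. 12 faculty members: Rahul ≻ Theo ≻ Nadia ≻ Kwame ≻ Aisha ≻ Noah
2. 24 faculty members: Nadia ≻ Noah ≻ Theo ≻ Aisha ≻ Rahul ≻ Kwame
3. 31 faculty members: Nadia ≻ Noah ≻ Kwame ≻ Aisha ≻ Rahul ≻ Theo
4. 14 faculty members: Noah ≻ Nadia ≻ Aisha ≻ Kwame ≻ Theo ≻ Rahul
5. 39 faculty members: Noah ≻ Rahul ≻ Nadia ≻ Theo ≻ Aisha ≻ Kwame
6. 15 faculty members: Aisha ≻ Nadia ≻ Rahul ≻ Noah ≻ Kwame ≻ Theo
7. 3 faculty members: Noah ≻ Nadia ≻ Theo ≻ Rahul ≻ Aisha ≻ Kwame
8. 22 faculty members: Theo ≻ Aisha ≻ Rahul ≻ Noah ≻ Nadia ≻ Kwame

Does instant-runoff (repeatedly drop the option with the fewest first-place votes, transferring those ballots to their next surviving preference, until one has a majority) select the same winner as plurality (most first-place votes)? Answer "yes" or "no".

Instant-runoff — R1 Kwame 0, Rahul 12, Noah 56, Theo 22, Nadia 55, Aisha 15 (Kwame out); R2 Rahul 12, Noah 56, Theo 22, Nadia 55, Aisha 15 (Rahul out); R3 Noah 56, Theo 34, Nadia 55, Aisha 15 (Aisha out); R4 Noah 56, Theo 34, Nadia 70 (Theo out); R5 Noah 78, Nadia 82 (Nadia winner). Winner: Nadia.
Plurality — first-place votes: Kwame 0, Rahul 12, Noah 56, Theo 22, Nadia 55, Aisha 15. Winner: Noah.
The two methods disagree.

no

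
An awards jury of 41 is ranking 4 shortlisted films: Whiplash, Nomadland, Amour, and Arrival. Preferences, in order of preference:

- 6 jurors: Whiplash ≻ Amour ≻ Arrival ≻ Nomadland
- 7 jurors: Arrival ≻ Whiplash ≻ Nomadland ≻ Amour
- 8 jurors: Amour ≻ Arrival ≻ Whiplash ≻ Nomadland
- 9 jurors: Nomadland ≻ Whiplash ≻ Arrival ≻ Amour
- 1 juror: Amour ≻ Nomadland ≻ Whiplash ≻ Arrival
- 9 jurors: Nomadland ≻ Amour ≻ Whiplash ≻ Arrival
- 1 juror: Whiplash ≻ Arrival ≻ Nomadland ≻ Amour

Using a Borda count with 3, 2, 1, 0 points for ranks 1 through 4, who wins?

Whiplash

Whiplash: 6·3 + 7·2 + 8·1 + 9·2 + 1·1 + 9·1 + 1·3 = 71
Nomadland: 6·0 + 7·1 + 8·0 + 9·3 + 1·2 + 9·3 + 1·1 = 64
Amour: 6·2 + 7·0 + 8·3 + 9·0 + 1·3 + 9·2 + 1·0 = 57
Arrival: 6·1 + 7·3 + 8·2 + 9·1 + 1·0 + 9·0 + 1·2 = 54
Whiplash has the highest Borda score (71).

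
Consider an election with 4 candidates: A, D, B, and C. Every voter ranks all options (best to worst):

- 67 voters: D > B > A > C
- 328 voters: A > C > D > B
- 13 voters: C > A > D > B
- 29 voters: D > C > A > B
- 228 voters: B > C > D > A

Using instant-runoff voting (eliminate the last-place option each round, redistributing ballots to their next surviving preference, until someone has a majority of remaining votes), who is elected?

Round 1: A 328, D 96, B 228, C 13. Eliminate C.
Round 2: A 341, D 96, B 228. A has a majority.

A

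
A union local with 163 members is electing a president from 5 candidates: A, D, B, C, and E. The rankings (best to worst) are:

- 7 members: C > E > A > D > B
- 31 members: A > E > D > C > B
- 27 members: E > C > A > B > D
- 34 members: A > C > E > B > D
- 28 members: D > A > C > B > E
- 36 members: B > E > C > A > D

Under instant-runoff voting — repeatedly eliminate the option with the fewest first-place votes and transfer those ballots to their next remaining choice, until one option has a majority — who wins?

A

Round 1: A 65, D 28, B 36, C 7, E 27. Eliminate C.
Round 2: A 65, D 28, B 36, E 34. Eliminate D.
Round 3: A 93, B 36, E 34. A has a majority.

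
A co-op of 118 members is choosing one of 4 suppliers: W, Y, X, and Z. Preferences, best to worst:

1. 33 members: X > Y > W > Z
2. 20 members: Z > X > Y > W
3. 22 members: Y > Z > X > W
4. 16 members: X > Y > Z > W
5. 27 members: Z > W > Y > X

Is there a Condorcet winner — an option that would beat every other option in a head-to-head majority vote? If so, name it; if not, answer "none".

none

Checking pairwise contests:
Y beats W 91–27.
X beats Y 69–49.
Z beats X 69–49.
Y beats Z 71–47.
Every option loses at least one head-to-head, so there is no Condorcet winner.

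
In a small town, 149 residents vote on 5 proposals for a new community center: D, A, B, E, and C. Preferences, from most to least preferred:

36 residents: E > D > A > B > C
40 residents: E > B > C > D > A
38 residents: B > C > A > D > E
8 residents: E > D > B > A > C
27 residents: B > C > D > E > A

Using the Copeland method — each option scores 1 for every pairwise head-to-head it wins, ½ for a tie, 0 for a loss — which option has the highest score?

D: beats A; loses to B, E, and C → score 1.
A: loses to D, B, E, and C → score 0.
B: beats D, A, and C; loses to E → score 3.
E: beats D, A, B, and C → score 4.
C: beats D and A; loses to B and E → score 2.
E has the best pairwise record.

E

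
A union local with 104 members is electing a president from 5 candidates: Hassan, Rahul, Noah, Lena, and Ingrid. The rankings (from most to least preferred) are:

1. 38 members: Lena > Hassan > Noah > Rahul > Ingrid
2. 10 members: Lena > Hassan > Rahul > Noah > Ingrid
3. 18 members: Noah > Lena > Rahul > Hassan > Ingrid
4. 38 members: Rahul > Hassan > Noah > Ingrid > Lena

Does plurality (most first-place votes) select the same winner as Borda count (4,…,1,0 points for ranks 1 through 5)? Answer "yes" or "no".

Plurality — first-place votes: Hassan 0, Rahul 38, Noah 18, Lena 48, Ingrid 0. Winner: Lena.
Borda — scores: Hassan 276, Rahul 246, Noah 234, Lena 246, Ingrid 38. Winner: Hassan.
The two methods disagree.

no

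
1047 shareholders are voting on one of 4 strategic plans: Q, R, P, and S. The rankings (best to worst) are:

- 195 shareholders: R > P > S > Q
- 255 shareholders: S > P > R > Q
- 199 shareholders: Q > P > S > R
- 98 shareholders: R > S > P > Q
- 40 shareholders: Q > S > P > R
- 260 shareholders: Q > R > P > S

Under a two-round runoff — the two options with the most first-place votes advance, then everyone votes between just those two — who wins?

Round 1 first-place votes: Q 499, R 293, P 0, S 255.
Q and R advance.
Runoff: Q is preferred to R by 499 voters; R by 548.
R wins the runoff.

R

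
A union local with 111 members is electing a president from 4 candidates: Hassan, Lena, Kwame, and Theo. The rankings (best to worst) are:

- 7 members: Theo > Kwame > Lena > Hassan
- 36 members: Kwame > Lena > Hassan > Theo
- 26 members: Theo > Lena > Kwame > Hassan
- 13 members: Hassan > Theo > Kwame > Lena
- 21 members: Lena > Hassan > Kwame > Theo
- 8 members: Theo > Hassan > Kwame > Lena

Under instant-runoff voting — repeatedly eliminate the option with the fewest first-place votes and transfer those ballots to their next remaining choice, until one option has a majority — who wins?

Round 1: Hassan 13, Lena 21, Kwame 36, Theo 41. Eliminate Hassan.
Round 2: Lena 21, Kwame 36, Theo 54. Eliminate Lena.
Round 3: Kwame 57, Theo 54. Kwame has a majority.

Kwame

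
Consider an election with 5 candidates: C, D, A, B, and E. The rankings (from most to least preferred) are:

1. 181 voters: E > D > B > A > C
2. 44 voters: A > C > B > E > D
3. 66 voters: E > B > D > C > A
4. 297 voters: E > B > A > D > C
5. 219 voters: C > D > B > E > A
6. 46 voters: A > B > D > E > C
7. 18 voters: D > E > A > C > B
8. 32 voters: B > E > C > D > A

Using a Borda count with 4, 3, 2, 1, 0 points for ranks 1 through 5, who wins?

C: 181·0 + 44·3 + 66·1 + 297·0 + 219·4 + 46·0 + 18·1 + 32·2 = 1156
D: 181·3 + 44·0 + 66·2 + 297·1 + 219·3 + 46·2 + 18·4 + 32·1 = 1825
A: 181·1 + 44·4 + 66·0 + 297·2 + 219·0 + 46·4 + 18·2 + 32·0 = 1171
B: 181·2 + 44·2 + 66·3 + 297·3 + 219·2 + 46·3 + 18·0 + 32·4 = 2243
E: 181·4 + 44·1 + 66·4 + 297·4 + 219·1 + 46·1 + 18·3 + 32·3 = 2635
E has the highest Borda score (2635).

E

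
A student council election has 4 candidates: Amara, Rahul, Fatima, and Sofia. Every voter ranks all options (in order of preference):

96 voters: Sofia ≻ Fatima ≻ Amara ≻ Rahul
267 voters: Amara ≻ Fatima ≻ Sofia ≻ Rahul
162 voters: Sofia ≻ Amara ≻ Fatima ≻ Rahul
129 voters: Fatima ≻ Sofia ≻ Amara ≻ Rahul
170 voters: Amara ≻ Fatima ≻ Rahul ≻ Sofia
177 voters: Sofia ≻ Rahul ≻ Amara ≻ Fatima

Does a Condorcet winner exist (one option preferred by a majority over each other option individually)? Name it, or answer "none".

none

Checking pairwise contests:
Sofia beats Amara 564–437.
Amara beats Rahul 824–177.
Amara beats Fatima 776–225.
Fatima beats Sofia 566–435.
Every option loses at least one head-to-head, so there is no Condorcet winner.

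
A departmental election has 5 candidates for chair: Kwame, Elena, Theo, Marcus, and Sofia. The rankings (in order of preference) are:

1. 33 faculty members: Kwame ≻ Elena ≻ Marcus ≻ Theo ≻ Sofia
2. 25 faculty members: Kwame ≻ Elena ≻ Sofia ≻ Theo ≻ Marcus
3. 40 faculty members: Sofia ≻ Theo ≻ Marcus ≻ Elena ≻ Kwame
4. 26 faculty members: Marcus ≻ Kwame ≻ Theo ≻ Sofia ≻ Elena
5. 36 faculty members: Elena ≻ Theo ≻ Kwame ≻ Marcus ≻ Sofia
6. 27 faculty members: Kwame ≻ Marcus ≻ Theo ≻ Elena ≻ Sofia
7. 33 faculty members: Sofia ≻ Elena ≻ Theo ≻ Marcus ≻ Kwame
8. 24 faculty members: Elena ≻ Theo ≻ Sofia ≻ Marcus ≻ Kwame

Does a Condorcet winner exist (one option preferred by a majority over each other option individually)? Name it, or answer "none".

Elena

Elena vs Kwame: 133–111 for Elena.
Elena vs Theo: 151–93 for Elena.
Elena vs Marcus: 151–93 for Elena.
Elena vs Sofia: 145–99 for Elena.
Elena beats every other option head-to-head.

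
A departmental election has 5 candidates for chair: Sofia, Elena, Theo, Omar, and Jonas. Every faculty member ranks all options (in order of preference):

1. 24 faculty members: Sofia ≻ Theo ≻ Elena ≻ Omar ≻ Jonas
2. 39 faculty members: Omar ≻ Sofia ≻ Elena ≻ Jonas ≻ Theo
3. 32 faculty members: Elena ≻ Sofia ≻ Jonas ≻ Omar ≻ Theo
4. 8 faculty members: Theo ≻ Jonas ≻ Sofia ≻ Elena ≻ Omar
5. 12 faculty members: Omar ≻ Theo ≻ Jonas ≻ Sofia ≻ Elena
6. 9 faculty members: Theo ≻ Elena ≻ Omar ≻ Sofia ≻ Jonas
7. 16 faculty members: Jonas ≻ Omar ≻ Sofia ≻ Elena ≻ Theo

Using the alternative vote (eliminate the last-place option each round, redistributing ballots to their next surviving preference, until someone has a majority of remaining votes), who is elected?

Elena

Round 1: Sofia 24, Elena 32, Theo 17, Omar 51, Jonas 16. Eliminate Jonas.
Round 2: Sofia 24, Elena 32, Theo 17, Omar 67. Eliminate Theo.
Round 3: Sofia 32, Elena 41, Omar 67. Eliminate Sofia.
Round 4: Elena 73, Omar 67. Elena has a majority.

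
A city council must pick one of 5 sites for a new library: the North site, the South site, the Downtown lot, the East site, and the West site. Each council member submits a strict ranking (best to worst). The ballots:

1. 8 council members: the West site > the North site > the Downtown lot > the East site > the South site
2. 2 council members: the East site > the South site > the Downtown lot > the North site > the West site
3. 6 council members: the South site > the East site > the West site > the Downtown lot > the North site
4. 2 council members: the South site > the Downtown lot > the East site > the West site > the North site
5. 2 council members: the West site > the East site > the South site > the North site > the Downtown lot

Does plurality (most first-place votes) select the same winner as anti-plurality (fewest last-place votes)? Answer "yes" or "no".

Plurality — first-place votes: the North site 0, the South site 8, the Downtown lot 0, the East site 2, the West site 10. Winner: the West site.
Anti-plurality — last-place votes: the North site 8, the South site 8, the Downtown lot 2, the East site 0, the West site 2. Winner: the East site.
The two methods disagree.

no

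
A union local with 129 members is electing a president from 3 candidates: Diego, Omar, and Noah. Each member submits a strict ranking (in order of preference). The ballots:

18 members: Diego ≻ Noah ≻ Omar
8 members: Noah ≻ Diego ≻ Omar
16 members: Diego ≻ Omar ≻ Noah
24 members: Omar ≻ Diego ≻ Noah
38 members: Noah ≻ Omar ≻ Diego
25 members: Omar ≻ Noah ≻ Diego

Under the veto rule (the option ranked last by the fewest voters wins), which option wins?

Omar

Last-place votes: Diego 63, Omar 26, Noah 40.
Omar is ranked last by the fewest voters, so Omar wins.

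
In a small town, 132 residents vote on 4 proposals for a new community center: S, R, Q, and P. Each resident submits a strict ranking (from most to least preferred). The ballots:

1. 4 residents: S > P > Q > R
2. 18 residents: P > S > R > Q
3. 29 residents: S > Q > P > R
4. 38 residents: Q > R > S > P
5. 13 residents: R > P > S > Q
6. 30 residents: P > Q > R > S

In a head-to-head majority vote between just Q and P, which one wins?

Q

Voters preferring Q to P: 67; preferring P to Q: 65.
Q wins the head-to-head.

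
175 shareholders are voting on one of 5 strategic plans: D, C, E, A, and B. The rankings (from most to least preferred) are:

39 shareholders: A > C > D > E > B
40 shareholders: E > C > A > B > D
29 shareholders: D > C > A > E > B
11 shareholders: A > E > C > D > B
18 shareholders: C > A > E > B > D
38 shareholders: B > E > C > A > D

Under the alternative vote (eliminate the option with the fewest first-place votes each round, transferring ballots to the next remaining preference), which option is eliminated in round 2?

Round 1: D 29, C 18, E 40, A 50, B 38. Eliminate C.
Round 2: D 29, E 40, A 68, B 38. Eliminate D.

D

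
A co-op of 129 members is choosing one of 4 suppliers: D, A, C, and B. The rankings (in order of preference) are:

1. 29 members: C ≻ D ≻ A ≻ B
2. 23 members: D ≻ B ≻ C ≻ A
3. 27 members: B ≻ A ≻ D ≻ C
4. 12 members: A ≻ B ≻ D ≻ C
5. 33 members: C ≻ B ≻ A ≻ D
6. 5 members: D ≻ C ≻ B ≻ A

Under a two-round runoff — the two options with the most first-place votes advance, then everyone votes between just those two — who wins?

D

Round 1 first-place votes: D 28, A 12, C 62, B 27.
C and D advance.
Runoff: C is preferred to D by 62 voters; D by 67.
D wins the runoff.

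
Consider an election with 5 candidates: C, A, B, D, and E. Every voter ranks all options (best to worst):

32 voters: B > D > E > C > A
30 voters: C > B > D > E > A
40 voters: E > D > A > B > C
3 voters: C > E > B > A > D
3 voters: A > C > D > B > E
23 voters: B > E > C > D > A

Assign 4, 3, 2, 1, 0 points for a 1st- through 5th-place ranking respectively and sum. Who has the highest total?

B

C: 32·1 + 30·4 + 40·0 + 3·4 + 3·3 + 23·2 = 219
A: 32·0 + 30·0 + 40·2 + 3·1 + 3·4 + 23·0 = 95
B: 32·4 + 30·3 + 40·1 + 3·2 + 3·1 + 23·4 = 359
D: 32·3 + 30·2 + 40·3 + 3·0 + 3·2 + 23·1 = 305
E: 32·2 + 30·1 + 40·4 + 3·3 + 3·0 + 23·3 = 332
B has the highest Borda score (359).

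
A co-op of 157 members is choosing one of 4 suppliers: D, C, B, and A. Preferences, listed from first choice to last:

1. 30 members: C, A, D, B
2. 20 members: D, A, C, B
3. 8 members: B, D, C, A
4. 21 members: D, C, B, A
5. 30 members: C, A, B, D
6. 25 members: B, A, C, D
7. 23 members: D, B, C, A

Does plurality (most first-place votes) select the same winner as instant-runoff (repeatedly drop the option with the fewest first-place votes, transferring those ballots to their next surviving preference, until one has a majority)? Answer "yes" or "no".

Plurality — first-place votes: D 64, C 60, B 33, A 0. Winner: D.
Instant-runoff — R1 D 64, C 60, B 33, A 0 (A out); R2 D 64, C 60, B 33 (B out); R3 D 72, C 85 (C winner). Winner: C.
The two methods disagree.

no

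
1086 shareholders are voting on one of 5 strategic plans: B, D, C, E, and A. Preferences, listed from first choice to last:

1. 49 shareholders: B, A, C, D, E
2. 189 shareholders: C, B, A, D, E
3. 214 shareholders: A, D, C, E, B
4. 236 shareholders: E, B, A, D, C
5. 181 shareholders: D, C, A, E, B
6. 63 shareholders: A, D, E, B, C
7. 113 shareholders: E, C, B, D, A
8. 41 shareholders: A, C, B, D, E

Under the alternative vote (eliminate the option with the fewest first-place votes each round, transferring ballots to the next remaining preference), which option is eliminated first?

B

Round 1: B 49, D 181, C 189, E 349, A 318. Eliminate B.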